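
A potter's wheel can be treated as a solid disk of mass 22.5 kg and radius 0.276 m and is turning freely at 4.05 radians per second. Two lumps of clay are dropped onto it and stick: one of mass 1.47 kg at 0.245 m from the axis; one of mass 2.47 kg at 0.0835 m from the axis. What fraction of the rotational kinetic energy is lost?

No external torque acts about the axis; L_before = L_after.
I_p = ½(22.5)(0.276)² = 0.8570 kg·m².
Added inertia Σmr² = (1.47)(0.245)² + (2.47)(0.0835)² = 0.1055 kg·m²; I_f = 0.8570 + 0.1055 = 0.9624 kg·m².
ω_f = I_p ω_i / I_f = (0.8570)(4.05) / 0.9624 = 3.606 rad/s.
KE_i = ½(0.8570)(4.050 rad/s)² = 7.028 J; KE_f = ½(0.9624)(3.606)² = 6.258 J.
Fraction lost = 0.1096.

fraction ≈ 0.110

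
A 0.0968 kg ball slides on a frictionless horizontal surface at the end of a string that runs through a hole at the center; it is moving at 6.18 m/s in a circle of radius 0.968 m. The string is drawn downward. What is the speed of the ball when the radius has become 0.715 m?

The only horizontal force on the mass is along the cord (radial), so it exerts no torque about the hole and angular momentum m v r is conserved.
v₂ = v₁ r₁ / r₂ = (6.18)(0.968) / (0.715) = 8.367 m/s.

v₂ ≈ 8.37 m/s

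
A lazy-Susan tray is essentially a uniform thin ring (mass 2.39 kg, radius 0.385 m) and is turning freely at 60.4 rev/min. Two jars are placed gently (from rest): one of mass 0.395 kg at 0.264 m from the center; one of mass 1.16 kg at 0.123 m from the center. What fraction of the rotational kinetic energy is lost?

fraction ≈ 0.113

No external torque acts about the center; L_before = L_after.
I_p = (2.39)(0.385)² = 0.3543 kg·m².
Added inertia Σmr² = (0.395)(0.264)² + (1.16)(0.123)² = 0.04508 kg·m²; I_f = 0.3543 + 0.04508 = 0.3993 kg·m².
ω_f = I_p ω_i / I_f = (0.3543)(60.4) / 0.3993 = 53.58 rpm.
KE_i = ½(0.3543)(6.325 rad/s)² = 7.086 J; KE_f = ½(0.3993)(5.611)² = 6.286 J.
Fraction lost = 0.1129.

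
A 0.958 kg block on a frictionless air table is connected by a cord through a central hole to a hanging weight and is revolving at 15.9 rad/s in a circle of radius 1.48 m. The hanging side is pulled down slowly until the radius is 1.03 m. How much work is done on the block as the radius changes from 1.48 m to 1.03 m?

The constraining force is radial, so m r² ω about the center is conserved.
ω₂ = ω₁ (r₁/r₂)² = (15.9)(1.48/1.03)² = 32.83 rad/s.
W = ΔKE = ½m(v₂² − v₁²) = 282.4 J.

W ≈ 282 J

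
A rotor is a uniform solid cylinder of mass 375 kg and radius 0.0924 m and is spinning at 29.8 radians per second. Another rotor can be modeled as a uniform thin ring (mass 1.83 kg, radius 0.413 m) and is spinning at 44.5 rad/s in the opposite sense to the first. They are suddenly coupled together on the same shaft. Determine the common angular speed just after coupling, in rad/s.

The coupling torques are internal; angular momentum about the shared axis is conserved.
Moments of inertia: I_A = ½(375)(0.0924)² = 1.601 kg·m²; I_B = (1.83)(0.413)² = 0.3121 kg·m².
Taking A's sense as positive: L = (1.601)(29.8) − (0.3121)(44.5) = 33.81 kg·m²·rad/s.
Combined I = 1.601 + 0.3121 = 1.913 kg·m².
ω_f = L / I = 33.81 / 1.913 = 17.68 rad/s.

|ω_f| ≈ 17.7 rad/s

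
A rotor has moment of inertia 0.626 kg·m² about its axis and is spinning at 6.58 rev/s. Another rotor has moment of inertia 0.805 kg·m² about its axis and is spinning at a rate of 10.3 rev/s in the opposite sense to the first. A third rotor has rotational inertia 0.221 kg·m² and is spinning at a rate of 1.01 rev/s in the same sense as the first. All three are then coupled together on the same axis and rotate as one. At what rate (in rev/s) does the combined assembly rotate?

|ω_f| ≈ 2.39 rev/s

The coupling torques are internal; angular momentum about the shared axis is conserved.
Taking A's sense as positive: L = (0.6260)(6.58) − (0.8050)(10.3) + (0.2210)(1.01) = -3.949 kg·m²·rev/s.
Combined I = 0.6260 + 0.8050 + 0.2210 = 1.652 kg·m².
ω_f = L / I = -3.949 / 1.652 = -2.391 rev/s.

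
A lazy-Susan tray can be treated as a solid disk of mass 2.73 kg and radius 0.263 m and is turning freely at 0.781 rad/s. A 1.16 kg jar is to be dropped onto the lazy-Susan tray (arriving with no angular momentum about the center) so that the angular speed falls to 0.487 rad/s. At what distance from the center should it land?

The added mass arrives with no angular momentum about the center, and any external torque about the center is negligible, so the system's angular momentum is conserved.
I_p = ½(2.73)(0.263)² = 0.09442 kg·m².
I_p ω_i = (I_p + m r²) ω_f ⇒ m r² = I_p(ω_i/ω_f − 1) = 0.09442(0.781/0.487 − 1) = 0.05700 kg·m².
r = √(0.05700/1.16) = 0.2217 m.

r ≈ 0.222 m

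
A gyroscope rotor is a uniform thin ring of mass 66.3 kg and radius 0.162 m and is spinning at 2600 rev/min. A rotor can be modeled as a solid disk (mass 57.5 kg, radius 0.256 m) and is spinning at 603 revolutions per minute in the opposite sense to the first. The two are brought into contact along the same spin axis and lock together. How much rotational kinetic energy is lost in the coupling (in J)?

The coupling torques are internal; angular momentum about the shared axis is conserved.
Moments of inertia: I_A = (66.3)(0.162)² = 1.740 kg·m²; I_B = ½(57.5)(0.256)² = 1.884 kg·m².
Taking A's sense as positive: L = (1.740)(2600) − (1.884)(603) = 3388 kg·m²·rpm.
Combined I = 1.740 + 1.884 = 3.624 kg·m².
ω_f = L / I = 3388 / 3.624 = 934.8 rpm.
KE_i = ½ΣIω² = 68250 J; KE_f = ½(3.624)(97.89)² = 17360 J.

ΔKE lost ≈ 50900 J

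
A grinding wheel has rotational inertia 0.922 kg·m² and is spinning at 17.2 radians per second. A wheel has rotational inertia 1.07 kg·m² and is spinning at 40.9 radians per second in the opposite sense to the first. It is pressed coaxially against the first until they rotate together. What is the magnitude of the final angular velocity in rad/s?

|ω_f| ≈ 14.0 rad/s

The coupling torques are internal; angular momentum about the shared axis is conserved.
Taking A's sense as positive: L = (0.9220)(17.2) − (1.070)(40.9) = -27.90 kg·m²·rad/s.
Combined I = 0.9220 + 1.070 = 1.992 kg·m².
ω_f = L / I = -27.90 / 1.992 = -14.01 rad/s.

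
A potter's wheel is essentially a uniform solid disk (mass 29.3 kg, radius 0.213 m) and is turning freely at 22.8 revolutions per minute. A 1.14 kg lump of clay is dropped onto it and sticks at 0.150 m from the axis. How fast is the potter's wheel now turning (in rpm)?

The added mass arrives with no angular momentum about the axis, and any external torque about the axis is negligible, so the system's angular momentum is conserved.
I_p = ½(29.3)(0.213)² = 0.6647 kg·m².
Added inertia Σmr² = (1.14)(0.150)² = 0.02565 kg·m²; I_f = 0.6647 + 0.02565 = 0.6903 kg·m².
ω_f = I_p ω_i / I_f = (0.6647)(22.8) / 0.6903 = 21.95 rpm.

ω_f ≈ 22.0 rpm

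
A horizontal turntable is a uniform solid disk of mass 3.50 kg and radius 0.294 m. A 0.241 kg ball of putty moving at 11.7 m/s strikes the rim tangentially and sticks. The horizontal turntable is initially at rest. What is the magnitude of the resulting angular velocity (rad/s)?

About the axle the impulsive forces during the collision are internal, so angular momentum about that axis is conserved.
I_p = ½(3.50)(0.294)² = 0.1513 kg·m². Taking the sense of the ball of putty's angular momentum as positive, L_{ball} = m v R = (0.241)(11.7)(0.294) = 0.8290 kg·m²/s.
L_i = 0 + 0.8290 = 0.8290 kg·m²/s.
After sticking, I_f = I_p + m R² = 0.1513 + (0.241)(0.294)² = 0.1721 kg·m².
ω_f = L_i / I_f = 0.8290 / 0.1721 = 4.817 rad/s.

|ω_f| ≈ 4.82 rad/s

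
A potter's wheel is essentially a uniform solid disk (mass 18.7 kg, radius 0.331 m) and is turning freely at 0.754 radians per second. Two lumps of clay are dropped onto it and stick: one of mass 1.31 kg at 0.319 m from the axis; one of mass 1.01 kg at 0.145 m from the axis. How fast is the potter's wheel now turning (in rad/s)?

ω_f ≈ 0.655 rad/s

The added mass arrives with no angular momentum about the axis, and any external torque about the axis is negligible, so the system's angular momentum is conserved.
I_p = ½(18.7)(0.331)² = 1.024 kg·m².
Added inertia Σmr² = (1.31)(0.319)² + (1.01)(0.145)² = 0.1545 kg·m²; I_f = 1.024 + 0.1545 = 1.179 kg·m².
ω_f = I_p ω_i / I_f = (1.024)(0.754) / 1.179 = 0.6552 rad/s.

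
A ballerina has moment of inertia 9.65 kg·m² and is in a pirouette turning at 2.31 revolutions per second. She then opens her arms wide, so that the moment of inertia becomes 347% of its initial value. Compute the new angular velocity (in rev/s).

ω₂ ≈ 0.666 rev/s

Angular momentum about the spin axis is conserved since the torque about it is zero.
I₂ = 3.47 × 9.65 = 33.49 kg·m².
ω₂ = I₁ω₁ / I₂ = (9.650)(2.31 rev/s) / (33.49) = 0.6657 rev/s.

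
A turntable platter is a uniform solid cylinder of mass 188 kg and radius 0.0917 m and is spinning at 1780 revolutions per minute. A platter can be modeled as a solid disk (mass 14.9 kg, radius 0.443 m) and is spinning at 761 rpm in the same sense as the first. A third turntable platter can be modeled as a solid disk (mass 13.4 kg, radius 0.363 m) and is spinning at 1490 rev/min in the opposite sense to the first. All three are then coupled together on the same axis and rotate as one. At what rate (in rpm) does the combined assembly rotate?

|ω_f| ≈ 384 rpm

No external torque acts about the common axis, so total angular momentum is conserved.
Moments of inertia: I_A = ½(188)(0.0917)² = 0.7904 kg·m²; I_B = ½(14.9)(0.443)² = 1.462 kg·m²; I_C = ½(13.4)(0.363)² = 0.8829 kg·m².
Taking A's sense as positive: L = (0.7904)(1780) + (1.462)(761) − (0.8829)(1490) = 1204 kg·m²·rpm.
Combined I = 0.7904 + 1.462 + 0.8829 = 3.135 kg·m².
ω_f = L / I = 1204 / 3.135 = 384.1 rpm.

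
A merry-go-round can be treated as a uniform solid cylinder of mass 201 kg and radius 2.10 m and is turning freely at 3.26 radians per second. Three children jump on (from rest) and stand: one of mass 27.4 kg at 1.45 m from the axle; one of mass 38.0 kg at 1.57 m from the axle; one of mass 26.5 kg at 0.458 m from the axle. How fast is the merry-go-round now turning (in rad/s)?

ω_f ≈ 2.41 rad/s

No external torque acts about the axle; L_before = L_after.
I_p = ½(201)(2.10)² = 443.2 kg·m².
Added inertia Σmr² = (27.4)(1.45)² + (38.0)(1.57)² + (26.5)(0.458)² = 156.8 kg·m²; I_f = 443.2 + 156.8 = 600.0 kg·m².
ω_f = I_p ω_i / I_f = (443.2)(3.26) / 600.0 = 2.408 rad/s.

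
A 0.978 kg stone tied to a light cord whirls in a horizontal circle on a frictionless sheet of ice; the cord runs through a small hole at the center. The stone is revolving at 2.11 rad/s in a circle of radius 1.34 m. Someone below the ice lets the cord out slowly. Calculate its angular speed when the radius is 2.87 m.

The constraining force is radial, so m r² ω about the center is conserved.
ω₂ = ω₁ (r₁/r₂)² = (2.11)(1.34/2.87)² = 0.4600 rad/s.

ω₂ ≈ 0.460 rad/s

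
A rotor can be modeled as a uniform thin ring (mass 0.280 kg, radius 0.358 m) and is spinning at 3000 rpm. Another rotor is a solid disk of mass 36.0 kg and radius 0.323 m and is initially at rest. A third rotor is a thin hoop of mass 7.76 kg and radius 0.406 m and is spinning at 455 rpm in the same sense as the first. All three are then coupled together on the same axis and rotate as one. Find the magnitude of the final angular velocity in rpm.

The coupling torques are internal; angular momentum about the shared axis is conserved.
Moments of inertia: I_A = (0.280)(0.358)² = 0.03589 kg·m²; I_B = ½(36.0)(0.323)² = 1.878 kg·m²; I_C = (7.76)(0.406)² = 1.279 kg·m².
Taking A's sense as positive: L = (0.03589)(3000) + (1.279)(455) = 689.7 kg·m²·rpm.
Combined I = 0.03589 + 1.878 + 1.279 = 3.193 kg·m².
ω_f = L / I = 689.7 / 3.193 = 216.0 rpm.

|ω_f| ≈ 216 rpm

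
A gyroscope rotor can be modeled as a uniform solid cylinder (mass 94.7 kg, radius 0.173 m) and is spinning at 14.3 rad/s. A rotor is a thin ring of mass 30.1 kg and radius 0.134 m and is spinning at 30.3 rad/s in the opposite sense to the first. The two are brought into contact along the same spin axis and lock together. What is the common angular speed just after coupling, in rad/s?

|ω_f| ≈ 1.99 rad/s

The coupling torques are internal; angular momentum about the shared axis is conserved.
Moments of inertia: I_A = ½(94.7)(0.173)² = 1.417 kg·m²; I_B = (30.1)(0.134)² = 0.5405 kg·m².
Taking A's sense as positive: L = (1.417)(14.3) − (0.5405)(30.3) = 3.889 kg·m²·rad/s.
Combined I = 1.417 + 0.5405 = 1.958 kg·m².
ω_f = L / I = 3.889 / 1.958 = 1.986 rad/s.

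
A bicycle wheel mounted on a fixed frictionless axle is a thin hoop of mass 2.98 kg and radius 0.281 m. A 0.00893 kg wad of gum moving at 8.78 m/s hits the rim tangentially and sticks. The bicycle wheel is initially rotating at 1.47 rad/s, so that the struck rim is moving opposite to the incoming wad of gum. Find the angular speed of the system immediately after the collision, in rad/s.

The axle reaction passes through the axle and exerts no torque about it; angular momentum about the axle is conserved through the impact.
I_p = (2.98)(0.281)² = 0.2353 kg·m². Taking the sense of the wad of gum's angular momentum as positive, L_{wad} = m v R = (0.00893)(8.78)(0.281) = 0.02203 kg·m²/s.
L_i = −I_p ω_p + m v R = −(0.2353)(1.47) + 0.02203 = -0.3239 kg·m²/s.
After sticking, I_f = I_p + m R² = 0.2353 + (0.00893)(0.281)² = 0.2360 kg·m².
ω_f = L_i / I_f = -0.3239 / 0.2360 = -1.372 rad/s.

|ω_f| ≈ 1.37 rad/s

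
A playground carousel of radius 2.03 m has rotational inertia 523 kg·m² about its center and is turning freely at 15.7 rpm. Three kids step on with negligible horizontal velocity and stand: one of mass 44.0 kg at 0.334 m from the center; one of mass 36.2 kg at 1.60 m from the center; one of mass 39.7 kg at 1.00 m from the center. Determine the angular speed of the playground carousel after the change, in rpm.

ω_f ≈ 12.4 rpm

The added mass arrives with no angular momentum about the center, and any external torque about the center is negligible, so the system's angular momentum is conserved.
Added inertia Σmr² = (44.0)(0.334)² + (36.2)(1.60)² + (39.7)(1.00)² = 137.3 kg·m²; I_f = 523.0 + 137.3 = 660.3 kg·m².
ω_f = I_p ω_i / I_f = (523.0)(15.7) / 660.3 = 12.44 rpm.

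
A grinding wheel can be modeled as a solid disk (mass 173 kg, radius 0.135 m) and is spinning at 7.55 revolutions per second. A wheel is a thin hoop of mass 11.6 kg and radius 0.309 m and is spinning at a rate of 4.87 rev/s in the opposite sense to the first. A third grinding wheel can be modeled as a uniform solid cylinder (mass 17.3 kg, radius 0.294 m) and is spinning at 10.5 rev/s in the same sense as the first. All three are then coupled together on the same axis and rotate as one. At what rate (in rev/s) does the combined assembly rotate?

No external torque acts about the common axis, so total angular momentum is conserved.
Moments of inertia: I_A = ½(173)(0.135)² = 1.576 kg·m²; I_B = (11.6)(0.309)² = 1.108 kg·m²; I_C = ½(17.3)(0.294)² = 0.7477 kg·m².
Taking A's sense as positive: L = (1.576)(7.55) − (1.108)(4.87) + (0.7477)(10.5) = 14.36 kg·m²·rev/s.
Combined I = 1.576 + 1.108 + 0.7477 = 3.432 kg·m².
ω_f = L / I = 14.36 / 3.432 = 4.184 rev/s.

|ω_f| ≈ 4.18 rev/s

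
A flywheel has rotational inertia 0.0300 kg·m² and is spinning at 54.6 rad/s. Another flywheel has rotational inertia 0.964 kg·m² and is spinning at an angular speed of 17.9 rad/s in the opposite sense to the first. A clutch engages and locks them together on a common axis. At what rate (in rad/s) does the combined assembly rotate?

|ω_f| ≈ 15.7 rad/s

No external torque acts about the common axis, so total angular momentum is conserved.
Taking A's sense as positive: L = (0.03000)(54.6) − (0.9640)(17.9) = -15.62 kg·m²·rad/s.
Combined I = 0.03000 + 0.9640 = 0.9940 kg·m².
ω_f = L / I = -15.62 / 0.9940 = -15.71 rad/s.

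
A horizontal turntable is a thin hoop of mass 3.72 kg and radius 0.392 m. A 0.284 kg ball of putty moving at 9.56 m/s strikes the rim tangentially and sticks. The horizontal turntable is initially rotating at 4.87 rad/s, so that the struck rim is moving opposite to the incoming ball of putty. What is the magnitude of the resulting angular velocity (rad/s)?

About the axle the impulsive forces during the collision are internal, so angular momentum about that axis is conserved.
I_p = (3.72)(0.392)² = 0.5716 kg·m². Taking the sense of the ball of putty's angular momentum as positive, L_{ball} = m v R = (0.284)(9.56)(0.392) = 1.064 kg·m²/s.
L_i = −I_p ω_p + m v R = −(0.5716)(4.87) + 1.064 = -1.720 kg·m²/s.
After sticking, I_f = I_p + m R² = 0.5716 + (0.284)(0.392)² = 0.6153 kg·m².
ω_f = L_i / I_f = -1.720 / 0.6153 = -2.795 rad/s.

|ω_f| ≈ 2.79 rad/s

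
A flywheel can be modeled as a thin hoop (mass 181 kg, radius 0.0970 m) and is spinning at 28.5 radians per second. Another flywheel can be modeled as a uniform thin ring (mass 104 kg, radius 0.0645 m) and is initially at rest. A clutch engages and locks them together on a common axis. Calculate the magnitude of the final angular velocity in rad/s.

No external torque acts about the common axis, so total angular momentum is conserved.
Moments of inertia: I_A = (181)(0.0970)² = 1.703 kg·m²; I_B = (104)(0.0645)² = 0.4327 kg·m².
Taking A's sense as positive: L = (1.703)(28.5) = 48.54 kg·m²·rad/s.
Combined I = 1.703 + 0.4327 = 2.136 kg·m².
ω_f = L / I = 48.54 / 2.136 = 22.73 rad/s.

|ω_f| ≈ 22.7 rad/s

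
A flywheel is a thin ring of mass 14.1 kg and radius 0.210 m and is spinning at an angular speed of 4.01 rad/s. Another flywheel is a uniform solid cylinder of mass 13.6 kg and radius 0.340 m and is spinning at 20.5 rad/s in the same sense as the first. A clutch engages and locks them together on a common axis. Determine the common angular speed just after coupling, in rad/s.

No external torque acts about the common axis, so total angular momentum is conserved.
Moments of inertia: I_A = (14.1)(0.210)² = 0.6218 kg·m²; I_B = ½(13.6)(0.340)² = 0.7861 kg·m².
Taking A's sense as positive: L = (0.6218)(4.01) + (0.7861)(20.5) = 18.61 kg·m²·rad/s.
Combined I = 0.6218 + 0.7861 = 1.408 kg·m².
ω_f = L / I = 18.61 / 1.408 = 13.22 rad/s.

|ω_f| ≈ 13.2 rad/s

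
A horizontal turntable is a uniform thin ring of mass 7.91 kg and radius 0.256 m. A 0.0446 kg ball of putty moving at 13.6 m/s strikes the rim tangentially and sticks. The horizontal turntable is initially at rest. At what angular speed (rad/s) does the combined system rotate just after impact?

About the axle the impulsive forces during the collision are internal, so angular momentum about that axis is conserved.
I_p = (7.91)(0.256)² = 0.5184 kg·m². Taking the sense of the ball of putty's angular momentum as positive, L_{ball} = m v R = (0.0446)(13.6)(0.256) = 0.1553 kg·m²/s.
L_i = 0 + 0.1553 = 0.1553 kg·m²/s.
After sticking, I_f = I_p + m R² = 0.5184 + (0.0446)(0.256)² = 0.5213 kg·m².
ω_f = L_i / I_f = 0.1553 / 0.5213 = 0.2979 rad/s.

|ω_f| ≈ 0.298 rad/s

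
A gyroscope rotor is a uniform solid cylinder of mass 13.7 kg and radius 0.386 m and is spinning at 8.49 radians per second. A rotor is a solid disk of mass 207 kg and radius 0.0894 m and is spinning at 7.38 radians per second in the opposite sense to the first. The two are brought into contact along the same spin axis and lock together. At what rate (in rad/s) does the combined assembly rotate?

|ω_f| ≈ 1.39 rad/s

No external torque acts about the common axis, so total angular momentum is conserved.
Moments of inertia: I_A = ½(13.7)(0.386)² = 1.021 kg·m²; I_B = ½(207)(0.0894)² = 0.8272 kg·m².
Taking A's sense as positive: L = (1.021)(8.49) − (0.8272)(7.38) = 2.560 kg·m²·rad/s.
Combined I = 1.021 + 0.8272 = 1.848 kg·m².
ω_f = L / I = 2.560 / 1.848 = 1.386 rad/s.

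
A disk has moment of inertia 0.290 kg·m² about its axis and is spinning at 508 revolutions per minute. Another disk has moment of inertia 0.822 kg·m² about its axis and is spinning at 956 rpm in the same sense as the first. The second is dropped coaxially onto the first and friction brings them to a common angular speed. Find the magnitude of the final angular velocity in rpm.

|ω_f| ≈ 839 rpm

The coupling torques are internal; angular momentum about the shared axis is conserved.
Taking A's sense as positive: L = (0.2900)(508) + (0.8220)(956) = 933.2 kg·m²·rpm.
Combined I = 0.2900 + 0.8220 = 1.112 kg·m².
ω_f = L / I = 933.2 / 1.112 = 839.2 rpm.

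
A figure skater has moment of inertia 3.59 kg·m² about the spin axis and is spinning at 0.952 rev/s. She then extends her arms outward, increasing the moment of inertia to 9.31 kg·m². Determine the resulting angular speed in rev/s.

ω₂ ≈ 0.367 rev/s

No external torque acts about the spin axis, so angular momentum is conserved.
ω₂ = I₁ω₁ / I₂ = (3.590)(0.952 rev/s) / (9.310) = 0.3671 rev/s.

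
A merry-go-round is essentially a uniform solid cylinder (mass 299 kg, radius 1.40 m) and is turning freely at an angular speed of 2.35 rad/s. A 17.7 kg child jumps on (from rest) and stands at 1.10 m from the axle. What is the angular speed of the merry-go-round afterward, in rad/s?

The added mass arrives with no angular momentum about the axle, and any external torque about the axle is negligible, so the system's angular momentum is conserved.
I_p = ½(299)(1.40)² = 293.0 kg·m².
Added inertia Σmr² = (17.7)(1.10)² = 21.42 kg·m²; I_f = 293.0 + 21.42 = 314.4 kg·m².
ω_f = I_p ω_i / I_f = (293.0)(2.35) / 314.4 = 2.190 rad/s.

ω_f ≈ 2.19 rad/s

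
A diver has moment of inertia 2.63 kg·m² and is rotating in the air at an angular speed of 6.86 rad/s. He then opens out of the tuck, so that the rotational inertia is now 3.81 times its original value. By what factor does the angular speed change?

No external torque acts about the spin axis, so angular momentum is conserved.
I₂ = 3.81 × 2.63 = 10.02 kg·m².
ω₂/ω₁ = I₁/I₂ = 2.630 / 10.02 = 0.2625.

ω₂/ω₁ ≈ 0.262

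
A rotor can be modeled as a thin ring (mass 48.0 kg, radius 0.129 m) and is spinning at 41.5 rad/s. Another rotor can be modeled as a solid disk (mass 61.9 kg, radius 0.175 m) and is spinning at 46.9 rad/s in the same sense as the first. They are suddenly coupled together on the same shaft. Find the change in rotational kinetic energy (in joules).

ΔKE ≈ -6.32 J

No external torque acts about the common axis, so total angular momentum is conserved.
Moments of inertia: I_A = (48.0)(0.129)² = 0.7988 kg·m²; I_B = ½(61.9)(0.175)² = 0.9478 kg·m².
Taking A's sense as positive: L = (0.7988)(41.5) + (0.9478)(46.9) = 77.60 kg·m²·rad/s.
Combined I = 0.7988 + 0.9478 = 1.747 kg·m².
ω_f = L / I = 77.60 / 1.747 = 44.43 rad/s.
KE_i = ½ΣIω² = 1730 J; KE_f = ½(1.747)(44.43)² = 1724 J.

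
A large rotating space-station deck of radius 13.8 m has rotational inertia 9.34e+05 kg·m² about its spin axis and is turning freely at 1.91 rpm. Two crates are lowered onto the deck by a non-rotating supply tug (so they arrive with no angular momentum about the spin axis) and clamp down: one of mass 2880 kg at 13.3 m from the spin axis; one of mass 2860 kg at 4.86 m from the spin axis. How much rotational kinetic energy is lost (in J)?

energy lost ≈ 7130 J

No external torque acts about the spin axis; L_before = L_after.
Added inertia Σmr² = (2880)(13.3)² + (2860)(4.86)² = 5.770e+05 kg·m²; I_f = 9.340e+05 + 5.770e+05 = 1.511e+06 kg·m².
ω_f = I_p ω_i / I_f = (9.340e+05)(1.91) / 1.511e+06 = 1.181 rpm.
KE_i = ½(9.340e+05)(0.2000 rad/s)² = 18680 J; KE_f = ½(1.511e+06)(0.1236)² = 11550 J.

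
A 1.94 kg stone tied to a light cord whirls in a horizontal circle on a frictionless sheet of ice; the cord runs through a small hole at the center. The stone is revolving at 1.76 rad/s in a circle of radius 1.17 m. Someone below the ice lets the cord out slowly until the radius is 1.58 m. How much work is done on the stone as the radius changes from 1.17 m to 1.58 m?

No torque about the axis ⇒ m r₁² ω₁ = m r₂² ω₂.
ω₂ = ω₁ (r₁/r₂)² = (1.76)(1.17/1.58)² = 0.9651 rad/s.
W = ΔKE = ½m(v₂² − v₁²) = -1.858 J.

W ≈ -1.86 J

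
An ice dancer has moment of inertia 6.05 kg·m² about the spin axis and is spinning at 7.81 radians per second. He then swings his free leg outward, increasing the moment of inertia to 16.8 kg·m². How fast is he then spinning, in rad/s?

ω₂ ≈ 2.81 rad/s

Angular momentum about the spin axis is conserved since the torque about it is zero.
ω₂ = I₁ω₁ / I₂ = (6.050)(7.81 rad/s) / (16.80) = 2.813 rad/s.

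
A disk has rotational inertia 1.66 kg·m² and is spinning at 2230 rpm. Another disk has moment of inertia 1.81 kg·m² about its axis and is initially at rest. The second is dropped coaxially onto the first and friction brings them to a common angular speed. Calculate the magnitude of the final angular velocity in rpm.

The coupling torques are internal; angular momentum about the shared axis is conserved.
Taking A's sense as positive: L = (1.660)(2230) = 3702 kg·m²·rpm.
Combined I = 1.660 + 1.810 = 3.470 kg·m².
ω_f = L / I = 3702 / 3.470 = 1067 rpm.

|ω_f| ≈ 1070 rpm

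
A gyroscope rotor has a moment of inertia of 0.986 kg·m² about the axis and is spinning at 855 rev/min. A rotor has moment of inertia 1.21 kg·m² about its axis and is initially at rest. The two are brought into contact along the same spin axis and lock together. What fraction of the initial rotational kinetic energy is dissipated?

fraction ≈ 0.551

No external torque acts about the common axis, so total angular momentum is conserved.
Taking A's sense as positive: L = (0.9860)(855) = 843.0 kg·m²·rpm.
Combined I = 0.9860 + 1.210 = 2.196 kg·m².
ω_f = L / I = 843.0 / 2.196 = 383.9 rpm.
KE_i = ½ΣIω² = 3952 J; KE_f = ½(2.196)(40.20)² = 1775 J.
Fraction dissipated = (KE_i − KE_f)/KE_i = 0.5510.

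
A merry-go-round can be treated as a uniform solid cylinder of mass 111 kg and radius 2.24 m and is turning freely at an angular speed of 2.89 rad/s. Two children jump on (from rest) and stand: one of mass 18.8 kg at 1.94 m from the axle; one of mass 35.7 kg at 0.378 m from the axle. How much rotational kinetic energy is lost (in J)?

The added mass arrives with no angular momentum about the axle, and any external torque about the axle is negligible, so the system's angular momentum is conserved.
I_p = ½(111)(2.24)² = 278.5 kg·m².
Added inertia Σmr² = (18.8)(1.94)² + (35.7)(0.378)² = 75.86 kg·m²; I_f = 278.5 + 75.86 = 354.3 kg·m².
ω_f = I_p ω_i / I_f = (278.5)(2.89) / 354.3 = 2.271 rad/s.
KE_i = ½(278.5)(2.890 rad/s)² = 1163 J; KE_f = ½(354.3)(2.271)² = 914.0 J.

energy lost ≈ 249 J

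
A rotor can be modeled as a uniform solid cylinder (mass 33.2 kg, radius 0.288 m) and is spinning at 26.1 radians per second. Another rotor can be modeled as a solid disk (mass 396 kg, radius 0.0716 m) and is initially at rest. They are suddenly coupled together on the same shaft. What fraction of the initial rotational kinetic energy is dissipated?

fraction ≈ 0.424

The coupling torques are internal; angular momentum about the shared axis is conserved.
Moments of inertia: I_A = ½(33.2)(0.288)² = 1.377 kg·m²; I_B = ½(396)(0.0716)² = 1.015 kg·m².
Taking A's sense as positive: L = (1.377)(26.1) = 35.94 kg·m²·rad/s.
Combined I = 1.377 + 1.015 = 2.392 kg·m².
ω_f = L / I = 35.94 / 2.392 = 15.02 rad/s.
KE_i = ½ΣIω² = 469.0 J; KE_f = ½(2.392)(15.02)² = 270.0 J.
Fraction dissipated = (KE_i − KE_f)/KE_i = 0.4244.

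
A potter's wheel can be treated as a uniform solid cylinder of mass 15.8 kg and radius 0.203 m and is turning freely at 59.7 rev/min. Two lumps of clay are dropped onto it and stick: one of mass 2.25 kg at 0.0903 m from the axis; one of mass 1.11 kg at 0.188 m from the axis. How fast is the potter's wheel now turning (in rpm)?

The added mass arrives with no angular momentum about the axis, and any external torque about the axis is negligible, so the system's angular momentum is conserved.
I_p = ½(15.8)(0.203)² = 0.3256 kg·m².
Added inertia Σmr² = (2.25)(0.0903)² + (1.11)(0.188)² = 0.05758 kg·m²; I_f = 0.3256 + 0.05758 = 0.3831 kg·m².
ω_f = I_p ω_i / I_f = (0.3256)(59.7) / 0.3831 = 50.73 rpm.

ω_f ≈ 50.7 rpm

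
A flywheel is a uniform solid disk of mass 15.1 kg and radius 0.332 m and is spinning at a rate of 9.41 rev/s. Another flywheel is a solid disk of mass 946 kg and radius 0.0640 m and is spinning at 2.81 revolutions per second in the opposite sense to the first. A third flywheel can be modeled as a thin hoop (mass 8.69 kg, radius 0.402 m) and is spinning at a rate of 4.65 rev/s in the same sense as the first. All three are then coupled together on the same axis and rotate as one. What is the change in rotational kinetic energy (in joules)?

ΔKE ≈ -1980 J

No external torque acts about the common axis, so total angular momentum is conserved.
Moments of inertia: I_A = ½(15.1)(0.332)² = 0.8322 kg·m²; I_B = ½(946)(0.0640)² = 1.937 kg·m²; I_C = (8.69)(0.402)² = 1.404 kg·m².
Taking A's sense as positive: L = (0.8322)(9.41) − (1.937)(2.81) + (1.404)(4.65) = 8.917 kg·m²·rev/s.
Combined I = 0.8322 + 1.937 + 1.404 = 4.174 kg·m².
ω_f = L / I = 8.917 / 4.174 = 2.136 rev/s.
KE_i = ½ΣIω² = 2356 J; KE_f = ½(4.174)(13.42)² = 376.0 J.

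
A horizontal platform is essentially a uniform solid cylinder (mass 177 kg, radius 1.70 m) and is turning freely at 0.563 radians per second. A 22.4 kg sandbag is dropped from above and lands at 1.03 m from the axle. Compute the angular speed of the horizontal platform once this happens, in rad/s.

ω_f ≈ 0.515 rad/s

No external torque acts about the axle; L_before = L_after.
I_p = ½(177)(1.70)² = 255.8 kg·m².
Added inertia Σmr² = (22.4)(1.03)² = 23.76 kg·m²; I_f = 255.8 + 23.76 = 279.5 kg·m².
ω_f = I_p ω_i / I_f = (255.8)(0.563) / 279.5 = 0.5151 rad/s.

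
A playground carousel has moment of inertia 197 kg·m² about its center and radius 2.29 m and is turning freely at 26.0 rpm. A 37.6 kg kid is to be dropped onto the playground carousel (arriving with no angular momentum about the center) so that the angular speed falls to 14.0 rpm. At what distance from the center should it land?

r ≈ 2.12 m

The added mass arrives with no angular momentum about the center, and any external torque about the center is negligible, so the system's angular momentum is conserved.
I_p ω_i = (I_p + m r²) ω_f ⇒ m r² = I_p(ω_i/ω_f − 1) = 197.0(26.0/14.0 − 1) = 168.9 kg·m².
r = √(168.9/37.6) = 2.119 m.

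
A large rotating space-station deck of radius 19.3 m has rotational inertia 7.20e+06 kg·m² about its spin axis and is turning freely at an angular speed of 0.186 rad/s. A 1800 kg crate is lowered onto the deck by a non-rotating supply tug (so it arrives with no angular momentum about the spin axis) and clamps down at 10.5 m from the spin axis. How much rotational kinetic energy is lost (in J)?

energy lost ≈ 3340 J

The added mass arrives with no angular momentum about the spin axis, and any external torque about the spin axis is negligible, so the system's angular momentum is conserved.
Added inertia Σmr² = (1800)(10.5)² = 1.984e+05 kg·m²; I_f = 7.200e+06 + 1.984e+05 = 7.398e+06 kg·m².
ω_f = I_p ω_i / I_f = (7.200e+06)(0.186) / 7.398e+06 = 0.1810 rad/s.
KE_i = ½(7.200e+06)(0.1860 rad/s)² = 1.245e+05 J; KE_f = ½(7.398e+06)(0.1810)² = 1.212e+05 J.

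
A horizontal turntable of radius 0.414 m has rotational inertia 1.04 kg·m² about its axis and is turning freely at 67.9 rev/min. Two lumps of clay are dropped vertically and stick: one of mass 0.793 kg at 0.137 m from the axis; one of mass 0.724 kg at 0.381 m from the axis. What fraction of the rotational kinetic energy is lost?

fraction ≈ 0.103

The added mass arrives with no angular momentum about the axis, and any external torque about the axis is negligible, so the system's angular momentum is conserved.
Added inertia Σmr² = (0.793)(0.137)² + (0.724)(0.381)² = 0.1200 kg·m²; I_f = 1.040 + 0.1200 = 1.160 kg·m².
ω_f = I_p ω_i / I_f = (1.040)(67.9) / 1.160 = 60.88 rpm.
KE_i = ½(1.040)(7.110 rad/s)² = 26.29 J; KE_f = ½(1.160)(6.375)² = 23.57 J.
Fraction lost = 0.1034.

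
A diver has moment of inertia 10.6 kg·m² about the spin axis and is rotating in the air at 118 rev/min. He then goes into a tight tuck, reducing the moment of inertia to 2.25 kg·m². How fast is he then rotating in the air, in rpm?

ω₂ ≈ 556 rpm

Angular momentum about the spin axis is conserved since the torque about it is zero.
ω₂ = I₁ω₁ / I₂ = (10.60)(118 rpm) / (2.250) = 555.9 rpm.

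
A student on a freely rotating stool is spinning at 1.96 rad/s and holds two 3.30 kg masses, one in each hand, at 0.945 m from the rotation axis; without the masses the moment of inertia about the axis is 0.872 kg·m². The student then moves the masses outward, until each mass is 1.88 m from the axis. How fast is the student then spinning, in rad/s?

ω₂ ≈ 0.548 rad/s

Angular momentum about the spin axis is conserved since the torque about it is zero.
I₁ = 0.872 + 2(3.30)(0.945)² = 6.766 kg·m²; I₂ = 0.872 + 2(3.30)(1.88)² = 24.20 kg·m².
ω₂ = I₁ω₁ / I₂ = (6.766)(1.96 rad/s) / (24.20) = 0.5480 rad/s.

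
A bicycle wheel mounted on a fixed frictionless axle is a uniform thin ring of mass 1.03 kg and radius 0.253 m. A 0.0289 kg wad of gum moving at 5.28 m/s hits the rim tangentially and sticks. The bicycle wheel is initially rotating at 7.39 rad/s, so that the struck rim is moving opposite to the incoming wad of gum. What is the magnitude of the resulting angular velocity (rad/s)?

The axle reaction passes through the axle and exerts no torque about it; angular momentum about the axle is conserved through the impact.
I_p = (1.03)(0.253)² = 0.06593 kg·m². Taking the sense of the wad of gum's angular momentum as positive, L_{wad} = m v R = (0.0289)(5.28)(0.253) = 0.03861 kg·m²/s.
L_i = −I_p ω_p + m v R = −(0.06593)(7.39) + 0.03861 = -0.4486 kg·m²/s.
After sticking, I_f = I_p + m R² = 0.06593 + (0.0289)(0.253)² = 0.06778 kg·m².
ω_f = L_i / I_f = -0.4486 / 0.06778 = -6.619 rad/s.

|ω_f| ≈ 6.62 rad/s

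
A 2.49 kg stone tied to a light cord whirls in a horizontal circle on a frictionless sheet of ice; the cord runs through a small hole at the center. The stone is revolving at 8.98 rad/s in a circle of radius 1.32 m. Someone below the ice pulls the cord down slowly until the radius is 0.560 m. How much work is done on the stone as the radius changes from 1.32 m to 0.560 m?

The constraining force is radial, so m r² ω about the center is conserved.
ω₂ = ω₁ (r₁/r₂)² = (8.98)(1.32/0.560)² = 49.89 rad/s.
W = ΔKE = ½m(v₂² − v₁²) = 797.0 J.

W ≈ 797 J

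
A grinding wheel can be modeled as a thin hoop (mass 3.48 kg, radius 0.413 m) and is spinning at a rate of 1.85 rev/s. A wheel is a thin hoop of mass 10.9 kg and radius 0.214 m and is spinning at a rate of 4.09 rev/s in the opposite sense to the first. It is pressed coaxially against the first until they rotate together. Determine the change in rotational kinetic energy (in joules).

ΔKE ≈ -189 J

No external torque acts about the common axis, so total angular momentum is conserved.
Moments of inertia: I_A = (3.48)(0.413)² = 0.5936 kg·m²; I_B = (10.9)(0.214)² = 0.4992 kg·m².
Taking A's sense as positive: L = (0.5936)(1.85) − (0.4992)(4.09) = -0.9435 kg·m²·rev/s.
Combined I = 0.5936 + 0.4992 = 1.093 kg·m².
ω_f = L / I = -0.9435 / 1.093 = -0.8634 rev/s.
KE_i = ½ΣIω² = 204.9 J; KE_f = ½(1.093)(5.425)² = 16.08 J.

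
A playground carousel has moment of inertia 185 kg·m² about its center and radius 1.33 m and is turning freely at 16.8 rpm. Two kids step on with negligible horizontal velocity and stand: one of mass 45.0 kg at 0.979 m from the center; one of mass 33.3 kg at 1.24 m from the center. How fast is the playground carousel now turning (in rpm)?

ω_f ≈ 11.1 rpm

The added mass arrives with no angular momentum about the center, and any external torque about the center is negligible, so the system's angular momentum is conserved.
Added inertia Σmr² = (45.0)(0.979)² + (33.3)(1.24)² = 94.33 kg·m²; I_f = 185.0 + 94.33 = 279.3 kg·m².
ω_f = I_p ω_i / I_f = (185.0)(16.8) / 279.3 = 11.13 rpm.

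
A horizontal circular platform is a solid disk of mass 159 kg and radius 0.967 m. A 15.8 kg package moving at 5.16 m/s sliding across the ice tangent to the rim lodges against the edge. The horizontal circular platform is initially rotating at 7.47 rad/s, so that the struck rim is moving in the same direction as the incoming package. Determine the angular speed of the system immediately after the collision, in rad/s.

|ω_f| ≈ 7.12 rad/s

The axle reaction passes through the central axle and exerts no torque about it; angular momentum about the central axle is conserved through the impact.
I_p = ½(159)(0.967)² = 74.34 kg·m². Taking the sense of the package's angular momentum as positive, L_{package} = m v R = (15.8)(5.16)(0.967) = 78.84 kg·m²/s.
L_i = +I_p ω_p + m v R = +(74.34)(7.47) + 78.84 = 634.2 kg·m²/s.
After sticking, I_f = I_p + m R² = 74.34 + (15.8)(0.967)² = 89.11 kg·m².
ω_f = L_i / I_f = 634.2 / 89.11 = 7.116 rad/s.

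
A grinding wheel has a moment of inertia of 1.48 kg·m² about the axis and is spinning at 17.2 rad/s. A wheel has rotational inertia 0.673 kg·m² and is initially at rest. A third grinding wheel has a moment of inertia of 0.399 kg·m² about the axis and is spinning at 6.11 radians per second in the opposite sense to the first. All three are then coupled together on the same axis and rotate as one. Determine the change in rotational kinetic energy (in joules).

The coupling torques are internal; angular momentum about the shared axis is conserved.
Taking A's sense as positive: L = (1.480)(17.2) − (0.3990)(6.11) = 23.02 kg·m²·rad/s.
Combined I = 1.480 + 0.6730 + 0.3990 = 2.552 kg·m².
ω_f = L / I = 23.02 / 2.552 = 9.020 rad/s.
KE_i = ½ΣIω² = 226.4 J; KE_f = ½(2.552)(9.020)² = 103.8 J.

ΔKE ≈ -123 J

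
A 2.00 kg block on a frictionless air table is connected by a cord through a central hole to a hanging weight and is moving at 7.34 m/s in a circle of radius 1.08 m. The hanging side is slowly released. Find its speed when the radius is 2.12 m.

v₂ ≈ 3.74 m/s

Central (radial) force ⇒ zero torque about the center ⇒ m v r is constant.
v₂ = v₁ r₁ / r₂ = (7.34)(1.08) / (2.12) = 3.739 m/s.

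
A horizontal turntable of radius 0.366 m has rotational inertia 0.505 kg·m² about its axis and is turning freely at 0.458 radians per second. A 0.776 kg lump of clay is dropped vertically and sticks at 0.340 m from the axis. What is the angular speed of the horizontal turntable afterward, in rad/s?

ω_f ≈ 0.389 rad/s

The added mass arrives with no angular momentum about the axis, and any external torque about the axis is negligible, so the system's angular momentum is conserved.
Added inertia Σmr² = (0.776)(0.340)² = 0.08971 kg·m²; I_f = 0.5050 + 0.08971 = 0.5947 kg·m².
ω_f = I_p ω_i / I_f = (0.5050)(0.458) / 0.5947 = 0.3889 rad/s.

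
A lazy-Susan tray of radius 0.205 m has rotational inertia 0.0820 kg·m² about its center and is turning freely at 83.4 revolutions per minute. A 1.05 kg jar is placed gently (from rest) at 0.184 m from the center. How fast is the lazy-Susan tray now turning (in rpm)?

No external torque acts about the center; L_before = L_after.
Added inertia Σmr² = (1.05)(0.184)² = 0.03555 kg·m²; I_f = 0.08200 + 0.03555 = 0.1175 kg·m².
ω_f = I_p ω_i / I_f = (0.08200)(83.4) / 0.1175 = 58.18 rpm.

ω_f ≈ 58.2 rpm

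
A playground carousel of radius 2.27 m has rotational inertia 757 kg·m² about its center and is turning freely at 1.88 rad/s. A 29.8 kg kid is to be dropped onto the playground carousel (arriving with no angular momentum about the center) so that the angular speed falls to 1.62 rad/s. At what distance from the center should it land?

The added mass arrives with no angular momentum about the center, and any external torque about the center is negligible, so the system's angular momentum is conserved.
I_p ω_i = (I_p + m r²) ω_f ⇒ m r² = I_p(ω_i/ω_f − 1) = 757.0(1.88/1.62 − 1) = 121.5 kg·m².
r = √(121.5/29.8) = 2.019 m.

r ≈ 2.02 m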